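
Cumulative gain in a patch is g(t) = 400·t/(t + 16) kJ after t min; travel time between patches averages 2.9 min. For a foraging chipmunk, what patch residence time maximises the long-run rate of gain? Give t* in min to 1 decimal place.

Maximise g(t)/(T+t): set derivative to zero → g'(t)(T+t) = g(t).
g'(t) = 400·16/(t + 16)². Setting 400·16/(t+16)² = 400t/[(t+16)(2.9+t)] gives 16(2.9+t) = t(t+16), so t² = 16×2.9 = 46.4.
t* = √46.4 = 6.812 min.

6.8 min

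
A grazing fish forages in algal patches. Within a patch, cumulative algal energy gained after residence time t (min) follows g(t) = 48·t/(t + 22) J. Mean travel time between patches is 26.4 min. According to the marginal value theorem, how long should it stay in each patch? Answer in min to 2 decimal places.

24.10 min

Maximise g(t)/(T+t): set derivative to zero → g'(t)(T+t) = g(t).
g'(t) = 48·22/(t + 22)². Setting 48·22/(t+22)² = 48t/[(t+22)(26.4+t)] gives 22(26.4+t) = t(t+22), so t² = 22×26.4 = 580.8.
t* = √580.8 = 24.1 min.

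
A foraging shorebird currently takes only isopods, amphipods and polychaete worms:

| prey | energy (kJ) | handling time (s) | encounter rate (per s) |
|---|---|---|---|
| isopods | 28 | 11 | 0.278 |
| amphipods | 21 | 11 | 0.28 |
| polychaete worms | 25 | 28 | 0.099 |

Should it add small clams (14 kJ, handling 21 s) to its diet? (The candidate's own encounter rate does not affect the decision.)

On isopods, amphipods and polychaete worms alone, R = ΣλE/(1+Σλh) = 16.14/9.91 = 1.629 kJ/s.
Profitability of small clams: 14/21 = 0.6667 kJ/s.
0.6667 < 1.629, so adding small clams would lower the average — exclude it.

No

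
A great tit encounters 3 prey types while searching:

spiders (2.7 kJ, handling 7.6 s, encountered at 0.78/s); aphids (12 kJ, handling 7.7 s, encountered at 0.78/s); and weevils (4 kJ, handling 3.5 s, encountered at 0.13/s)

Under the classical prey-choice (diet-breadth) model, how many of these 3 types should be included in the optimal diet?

1

Profitabilities (E/h, kJ/s): aphids 1.56, weevils 1.14, spiders 0.355. Add prey in this order while the next type's profitability exceeds the intake rate on those already taken.
Rate on top 1: 1.336. weevils: 1.14 < 1.336 → exclude; stop.
Optimal diet: aphids — 1 of 3 types.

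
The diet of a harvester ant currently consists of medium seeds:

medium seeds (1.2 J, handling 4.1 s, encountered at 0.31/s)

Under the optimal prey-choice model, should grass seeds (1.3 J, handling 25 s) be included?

No

Current rate: (0.31×1.2)/(1 + 0.31×4.1) = 0.1638 J/s.
Profitability of grass seeds: 1.3/25 = 0.052 J/s.
Since 0.052 < R, time spent handling grass seeds is better spent searching.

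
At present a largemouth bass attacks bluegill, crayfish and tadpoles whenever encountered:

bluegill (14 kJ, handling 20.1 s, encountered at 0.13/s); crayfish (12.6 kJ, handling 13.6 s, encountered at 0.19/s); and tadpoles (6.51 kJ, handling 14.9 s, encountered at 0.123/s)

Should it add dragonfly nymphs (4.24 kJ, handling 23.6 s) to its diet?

On bluegill, crayfish and tadpoles alone, R = ΣλE/(1+Σλh) = 5.015/8.03 = 0.6245 kJ/s.
dragonfly nymphs: E/h = 4.24/23.6 = 0.1797 kJ/s.
0.1797 < 0.6245, so adding dragonfly nymphs would lower the average — exclude it.

No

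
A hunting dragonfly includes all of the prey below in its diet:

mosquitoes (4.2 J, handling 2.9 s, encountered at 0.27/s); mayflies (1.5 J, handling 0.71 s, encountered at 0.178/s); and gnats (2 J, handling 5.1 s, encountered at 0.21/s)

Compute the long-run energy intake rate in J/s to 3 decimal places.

R = (0.27×4.2 + 0.178×1.5 + 0.21×2) / (1 + 0.27×2.9 + 0.178×0.71 + 0.21×5.1) = 1.821/2.98 = 0.611 J/s.

0.611 J/s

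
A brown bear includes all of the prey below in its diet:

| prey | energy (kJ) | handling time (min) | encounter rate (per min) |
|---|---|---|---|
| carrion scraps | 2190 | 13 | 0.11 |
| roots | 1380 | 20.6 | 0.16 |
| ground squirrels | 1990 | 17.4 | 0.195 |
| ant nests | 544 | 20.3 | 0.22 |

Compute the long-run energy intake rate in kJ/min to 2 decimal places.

R = (0.11×2190 + 0.16×1380 + 0.195×1990 + 0.22×544) / (1 + 0.11×13 + 0.16×20.6 + 0.195×17.4 + 0.22×20.3) = 969.4/13.59 = 71.36 kJ/min.

71.36 kJ/min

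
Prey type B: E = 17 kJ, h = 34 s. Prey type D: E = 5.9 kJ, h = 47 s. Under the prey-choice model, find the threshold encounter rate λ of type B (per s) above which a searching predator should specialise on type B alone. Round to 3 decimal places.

0.010 per s

The zero-one rule: include type D iff E₂/h₂ > λE₁/(1+λh₁). Equality gives the switch point.
λE₁h₂ = E₂ + λE₂h₁ ⇒ λ = E₂/(E₁h₂ − E₂h₁) = 5.9/(799 − 200.6) = 0.00986 per s.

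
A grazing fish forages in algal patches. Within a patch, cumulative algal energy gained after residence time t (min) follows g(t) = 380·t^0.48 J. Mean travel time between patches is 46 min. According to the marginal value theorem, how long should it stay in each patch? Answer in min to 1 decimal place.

Maximise g(t)/(T+t): set derivative to zero → g'(t)(T+t) = g(t).
g'(t) = 0.48·380·t^-0.52. Setting 0.48·380·t^-0.52 = 380·t^0.48/(46+t) gives 0.48(46+t) = t, so 0.52·t = 0.48×46.
t* = 0.48×46/0.52 = 42.46 min.

42.5 min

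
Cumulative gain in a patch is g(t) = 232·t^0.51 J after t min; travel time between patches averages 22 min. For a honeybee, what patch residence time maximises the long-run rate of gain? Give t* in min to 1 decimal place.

22.9 min

Maximise g(t)/(T+t): set derivative to zero → g'(t)(T+t) = g(t).
g'(t) = 0.51·232·t^-0.49. Setting 0.51·232·t^-0.49 = 232·t^0.51/(22+t) gives 0.51(22+t) = t, so 0.49·t = 0.51×22.
t* = 0.51×22/0.49 = 22.9 min.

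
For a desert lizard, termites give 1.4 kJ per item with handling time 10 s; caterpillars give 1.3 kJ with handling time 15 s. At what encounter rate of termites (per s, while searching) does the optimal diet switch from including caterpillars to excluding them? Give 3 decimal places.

At the threshold, the rate on termites alone equals the profitability of caterpillars: λ·1.4/(1 + λ·10) = 1.3/15 = 0.08667.
Rearranging, λ(1.4 − 0.08667×10) = 0.08667, so λ = 0.08667/0.5333 = 0.1625 per s.

0.163 per s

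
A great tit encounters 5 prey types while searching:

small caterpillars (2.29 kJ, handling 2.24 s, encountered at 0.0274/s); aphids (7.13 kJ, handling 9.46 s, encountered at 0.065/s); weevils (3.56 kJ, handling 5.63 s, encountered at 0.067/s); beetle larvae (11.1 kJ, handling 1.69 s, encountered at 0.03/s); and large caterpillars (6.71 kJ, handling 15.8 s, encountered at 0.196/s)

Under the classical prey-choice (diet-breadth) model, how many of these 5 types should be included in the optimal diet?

Profitabilities (E/h, kJ/s): beetle larvae 6.57, small caterpillars 1.02, aphids 0.754, weevils 0.632, large caterpillars 0.425. Add prey in this order while the next type's profitability exceeds the intake rate on those already taken.
Rate on top 1: 0.3169. small caterpillars: 1.02 > 0.3169 → include.
Rate on top 2: 0.3559. aphids: 0.754 > 0.3559 → include.
Rate on top 3: 0.4975. weevils: 0.632 > 0.4975 → include.
Rate on top 4: 0.5217. large caterpillars: 0.425 < 0.5217 → exclude; stop.
Optimal diet: beetle larvae, small caterpillars, aphids, weevils — 4 of 5 types.

4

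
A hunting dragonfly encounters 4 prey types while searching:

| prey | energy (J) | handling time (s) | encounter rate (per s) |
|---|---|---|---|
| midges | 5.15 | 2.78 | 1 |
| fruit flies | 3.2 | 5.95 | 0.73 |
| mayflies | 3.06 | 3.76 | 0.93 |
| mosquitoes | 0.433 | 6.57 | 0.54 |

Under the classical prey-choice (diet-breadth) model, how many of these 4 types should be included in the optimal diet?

1

Rank by E/h (J/s): midges 1.85, mayflies 0.814, fruit flies 0.538, mosquitoes 0.0659. Include each in turn until the next type's E/h falls below the running intake rate.
Rate on top 1: 1.362. mayflies: 0.814 < 1.362 → exclude; stop.
Optimal diet: midges — 1 of 4 types.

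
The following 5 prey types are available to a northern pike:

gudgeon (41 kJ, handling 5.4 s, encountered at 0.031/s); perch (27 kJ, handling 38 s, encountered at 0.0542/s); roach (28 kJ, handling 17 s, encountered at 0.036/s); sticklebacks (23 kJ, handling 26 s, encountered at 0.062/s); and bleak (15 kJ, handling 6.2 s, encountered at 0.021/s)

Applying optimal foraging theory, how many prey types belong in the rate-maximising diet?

Profitabilities (E/h, kJ/s): gudgeon 7.59, bleak 2.42, roach 1.65, sticklebacks 0.885, perch 0.711. Add prey in this order while the next type's profitability exceeds the intake rate on those already taken.
Rate on top 1: 1.089. bleak: 2.42 > 1.089 → include.
Rate on top 2: 1.222. roach: 1.65 > 1.222 → include.
Rate on top 3: 1.358. sticklebacks: 0.885 < 1.358 → exclude; stop.
Optimal diet: gudgeon, bleak, roach — 3 of 5 types.

3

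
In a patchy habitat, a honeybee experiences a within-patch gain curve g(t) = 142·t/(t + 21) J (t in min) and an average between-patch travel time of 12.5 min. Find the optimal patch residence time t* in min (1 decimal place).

16.2 min

By the marginal value theorem, leave when the instantaneous gain rate g'(t) equals the habitat-wide average g(t)/(T + t).
g'(t) = 142·21/(t + 21)². Setting 142·21/(t+21)² = 142t/[(t+21)(12.5+t)] gives 21(12.5+t) = t(t+21), so t² = 21×12.5 = 262.5.
t* = √262.5 = 16.2 min.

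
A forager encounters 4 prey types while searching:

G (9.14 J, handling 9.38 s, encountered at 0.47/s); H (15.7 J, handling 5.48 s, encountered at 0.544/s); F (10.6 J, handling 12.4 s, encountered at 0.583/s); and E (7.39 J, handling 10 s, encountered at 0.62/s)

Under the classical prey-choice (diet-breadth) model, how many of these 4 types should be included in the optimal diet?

Profitabilities (E/h, J/s): H 2.86, G 0.974, F 0.855, E 0.739. Add prey in this order while the next type's profitability exceeds the intake rate on those already taken.
Rate on top 1: 2.145. G: 0.974 < 2.145 → exclude; stop.
Optimal diet: H — 1 of 4 types.

1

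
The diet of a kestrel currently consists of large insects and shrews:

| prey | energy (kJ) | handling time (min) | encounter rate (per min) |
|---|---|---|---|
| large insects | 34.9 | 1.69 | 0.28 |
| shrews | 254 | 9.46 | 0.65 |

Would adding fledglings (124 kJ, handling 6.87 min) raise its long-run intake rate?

Current rate: (0.28×34.9 + 0.65×254)/(1 + 0.28×1.69 + 0.65×9.46) = 22.94 kJ/min.
fledglings: E/h = 124/6.87 = 18.05 kJ/min.
Since 18.05 < R, time spent handling fledglings is better spent searching.

No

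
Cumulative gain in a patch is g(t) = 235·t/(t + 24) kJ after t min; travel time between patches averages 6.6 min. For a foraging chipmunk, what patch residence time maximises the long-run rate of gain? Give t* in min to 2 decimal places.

By the marginal value theorem, leave when the instantaneous gain rate g'(t) equals the habitat-wide average g(t)/(T + t).
g'(t) = 235·24/(t + 24)². Setting 235·24/(t+24)² = 235t/[(t+24)(6.6+t)] gives 24(6.6+t) = t(t+24), so t² = 24×6.6 = 158.4.
t* = √158.4 = 12.59 min.

12.59 min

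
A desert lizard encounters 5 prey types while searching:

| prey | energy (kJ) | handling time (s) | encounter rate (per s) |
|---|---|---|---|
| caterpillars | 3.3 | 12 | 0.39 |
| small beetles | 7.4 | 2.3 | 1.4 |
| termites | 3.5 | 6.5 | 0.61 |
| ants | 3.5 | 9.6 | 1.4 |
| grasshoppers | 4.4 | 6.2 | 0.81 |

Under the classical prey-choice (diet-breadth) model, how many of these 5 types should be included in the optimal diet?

1

Rank by E/h (kJ/s): small beetles 3.22, grasshoppers 0.71, termites 0.538, ants 0.365, caterpillars 0.275. Include each in turn until the next type's E/h falls below the running intake rate.
Rate on top 1: 2.455. grasshoppers: 0.71 < 2.455 → exclude; stop.
Optimal diet: small beetles — 1 of 5 types.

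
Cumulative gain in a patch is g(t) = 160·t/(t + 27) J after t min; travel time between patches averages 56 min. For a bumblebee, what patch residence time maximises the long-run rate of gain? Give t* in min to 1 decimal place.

38.9 min

By the marginal value theorem, leave when the instantaneous gain rate g'(t) equals the habitat-wide average g(t)/(T + t).
g'(t) = 160·27/(t + 27)². Setting 160·27/(t+27)² = 160t/[(t+27)(56+t)] gives 27(56+t) = t(t+27), so t² = 27×56 = 1512.
t* = √1512 = 38.88 min.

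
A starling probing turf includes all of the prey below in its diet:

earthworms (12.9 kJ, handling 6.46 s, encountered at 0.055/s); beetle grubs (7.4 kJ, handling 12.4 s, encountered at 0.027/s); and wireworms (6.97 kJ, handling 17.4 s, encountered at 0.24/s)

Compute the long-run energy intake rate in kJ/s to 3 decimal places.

R = Σλ_iE_i / (1 + Σλ_ih_i)
Numerator: 0.055×12.9 + 0.027×7.4 + 0.24×6.97 = 2.582
Denominator: 1 + 0.055×6.46 + 0.027×12.4 + 0.24×17.4 = 5.866
R = 2.582/5.866 = 0.4402 kJ/s

0.440 kJ/s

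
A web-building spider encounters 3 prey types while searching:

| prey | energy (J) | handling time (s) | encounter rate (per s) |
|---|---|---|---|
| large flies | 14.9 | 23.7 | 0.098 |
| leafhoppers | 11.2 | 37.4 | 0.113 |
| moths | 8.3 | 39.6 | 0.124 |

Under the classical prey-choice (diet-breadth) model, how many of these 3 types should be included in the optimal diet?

Rank by E/h (J/s): large flies 0.629, leafhoppers 0.299, moths 0.21. Include each in turn until the next type's E/h falls below the running intake rate.
Rate on top 1: 0.4395. leafhoppers: 0.299 < 0.4395 → exclude; stop.
Optimal diet: large flies — 1 of 3 types.

1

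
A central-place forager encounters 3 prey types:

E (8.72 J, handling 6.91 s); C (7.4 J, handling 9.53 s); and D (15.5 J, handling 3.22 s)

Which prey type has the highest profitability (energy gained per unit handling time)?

D

Profitability E/h (J/s): E = 8.72/6.91 = 1.26, C = 7.4/9.53 = 0.776, D = 15.5/3.22 = 4.81.
Ranked: D > E > C.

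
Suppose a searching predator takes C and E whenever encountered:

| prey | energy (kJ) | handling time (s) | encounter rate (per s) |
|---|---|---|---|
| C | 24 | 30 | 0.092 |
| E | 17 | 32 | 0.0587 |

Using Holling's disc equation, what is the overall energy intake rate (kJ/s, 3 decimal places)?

0.569 kJ/s

R = (0.092×24 + 0.0587×17) / (1 + 0.092×30 + 0.0587×32) = 3.206/5.638 = 0.5686 kJ/s.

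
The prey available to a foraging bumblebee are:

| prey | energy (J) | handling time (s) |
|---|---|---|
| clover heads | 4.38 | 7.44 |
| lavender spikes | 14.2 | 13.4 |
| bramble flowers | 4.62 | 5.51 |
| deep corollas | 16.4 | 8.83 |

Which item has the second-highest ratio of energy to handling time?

lavender spikes

Profitability E/h (J/s): clover heads = 4.38/7.44 = 0.589, lavender spikes = 14.2/13.4 = 1.06, bramble flowers = 4.62/5.51 = 0.838, deep corollas = 16.4/8.83 = 1.86.
Ranked: deep corollas > lavender spikes > bramble flowers > clover heads.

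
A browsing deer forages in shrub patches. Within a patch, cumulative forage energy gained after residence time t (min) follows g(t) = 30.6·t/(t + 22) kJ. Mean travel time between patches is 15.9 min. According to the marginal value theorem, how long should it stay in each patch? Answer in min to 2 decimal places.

18.70 min

By the marginal value theorem, leave when the instantaneous gain rate g'(t) equals the habitat-wide average g(t)/(T + t).
g'(t) = 30.6·22/(t + 22)². Setting 30.6·22/(t+22)² = 30.6t/[(t+22)(15.9+t)] gives 22(15.9+t) = t(t+22), so t² = 22×15.9 = 349.8.
t* = √349.8 = 18.7 min.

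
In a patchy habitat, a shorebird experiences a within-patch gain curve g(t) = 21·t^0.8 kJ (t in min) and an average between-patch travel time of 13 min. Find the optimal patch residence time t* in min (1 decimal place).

52.0 min

Optimal t* satisfies g'(t*) = g(t*)/(T + t*).
g'(t) = 0.8·21·t^-0.2. Setting 0.8·21·t^-0.2 = 21·t^0.8/(13+t) gives 0.8(13+t) = t, so 0.20·t = 0.8×13.
t* = 0.8×13/0.20 = 52 min.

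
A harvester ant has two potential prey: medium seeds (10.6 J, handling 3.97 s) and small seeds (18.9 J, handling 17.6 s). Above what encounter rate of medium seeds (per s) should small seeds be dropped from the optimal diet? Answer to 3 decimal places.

0.169 per s

The zero-one rule: include small seeds iff E₂/h₂ > λE₁/(1+λh₁). Equality gives the switch point.
λE₁h₂ = E₂ + λE₂h₁ ⇒ λ = E₂/(E₁h₂ − E₂h₁) = 18.9/(186.6 − 75.03) = 0.1695 per s.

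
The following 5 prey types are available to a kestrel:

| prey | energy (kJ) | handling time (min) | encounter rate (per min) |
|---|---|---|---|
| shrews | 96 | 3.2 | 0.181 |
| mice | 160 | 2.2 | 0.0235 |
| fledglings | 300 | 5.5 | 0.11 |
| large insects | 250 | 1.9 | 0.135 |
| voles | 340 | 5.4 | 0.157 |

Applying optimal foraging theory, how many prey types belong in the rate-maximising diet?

4

E/h in descending order: large insects 132, mice 72.7, voles 63, fledglings 54.5, shrews 30 kJ/min. The optimal diet is the largest prefix of this list for which every included type satisfies E_i/h_i > R on the types above it.
Rate on top 1: 26.86. mice: 72.7 > 26.86 → include.
Rate on top 2: 28.67. voles: 63 > 28.67 → include.
Rate on top 3: 42.16. fledglings: 54.5 > 42.16 → include.
Rate on top 4: 44.87. shrews: 30 < 44.87 → exclude; stop.
Optimal diet: large insects, mice, voles, fledglings — 4 of 5 types.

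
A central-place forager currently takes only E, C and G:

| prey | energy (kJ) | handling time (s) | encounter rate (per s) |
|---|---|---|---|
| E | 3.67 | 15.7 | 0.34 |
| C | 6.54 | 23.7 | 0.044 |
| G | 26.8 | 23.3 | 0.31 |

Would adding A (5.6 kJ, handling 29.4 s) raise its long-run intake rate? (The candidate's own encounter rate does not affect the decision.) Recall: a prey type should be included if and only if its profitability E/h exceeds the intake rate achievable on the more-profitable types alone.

No

On E, C and G alone, R = ΣλE/(1+Σλh) = 9.844/14.6 = 0.674 kJ/s.
A: E/h = 5.6/29.4 = 0.1905 kJ/s.
Since 0.1905 < R, time spent handling A is better spent searching.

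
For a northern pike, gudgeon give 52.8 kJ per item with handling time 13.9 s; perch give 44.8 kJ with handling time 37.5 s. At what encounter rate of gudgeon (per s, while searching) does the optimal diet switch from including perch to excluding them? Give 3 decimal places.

0.033 per s

The zero-one rule: include perch iff E₂/h₂ > λE₁/(1+λh₁). Equality gives the switch point.
λE₁h₂ = E₂ + λE₂h₁ ⇒ λ = E₂/(E₁h₂ − E₂h₁) = 44.8/(1980 − 622.7) = 0.03301 per s.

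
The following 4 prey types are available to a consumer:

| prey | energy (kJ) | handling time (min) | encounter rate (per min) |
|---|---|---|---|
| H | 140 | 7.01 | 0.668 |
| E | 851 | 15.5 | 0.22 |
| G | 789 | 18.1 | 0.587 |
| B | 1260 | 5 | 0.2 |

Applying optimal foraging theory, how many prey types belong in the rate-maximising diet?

E/h in descending order: B 252, E 54.9, G 43.6, H 20 kJ/min. The optimal diet is the largest prefix of this list for which every included type satisfies E_i/h_i > R on the types above it.
Rate on top 1: 126. E: 54.9 < 126 → exclude; stop.
Optimal diet: B — 1 of 4 types.

1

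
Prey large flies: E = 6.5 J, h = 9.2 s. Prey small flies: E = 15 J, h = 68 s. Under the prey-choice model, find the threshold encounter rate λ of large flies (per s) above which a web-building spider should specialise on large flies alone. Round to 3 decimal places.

At the threshold, the rate on large flies alone equals the profitability of small flies: λ·6.5/(1 + λ·9.2) = 15/68 = 0.2206.
Rearranging, λ(6.5 − 0.2206×9.2) = 0.2206, so λ = 0.2206/4.471 = 0.04934 per s.

0.049 per s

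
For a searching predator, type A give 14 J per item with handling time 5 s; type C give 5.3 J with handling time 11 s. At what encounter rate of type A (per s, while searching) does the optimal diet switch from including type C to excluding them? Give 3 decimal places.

0.042 per s

At the threshold, the rate on type A alone equals the profitability of type C: λ·14/(1 + λ·5) = 5.3/11 = 0.4818.
Rearranging, λ(14 − 0.4818×5) = 0.4818, so λ = 0.4818/11.59 = 0.04157 per s.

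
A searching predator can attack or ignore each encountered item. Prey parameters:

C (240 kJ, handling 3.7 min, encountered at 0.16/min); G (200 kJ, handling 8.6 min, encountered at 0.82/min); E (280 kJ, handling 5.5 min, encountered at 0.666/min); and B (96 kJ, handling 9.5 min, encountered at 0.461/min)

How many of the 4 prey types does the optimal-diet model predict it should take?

Profitabilities (E/h, kJ/min): C 64.9, E 50.9, G 23.3, B 10.1. Add prey in this order while the next type's profitability exceeds the intake rate on those already taken.
Rate on top 1: 24.12. E: 50.9 > 24.12 → include.
Rate on top 2: 42.79. G: 23.3 < 42.79 → exclude; stop.
Optimal diet: C, E — 2 of 4 types.

2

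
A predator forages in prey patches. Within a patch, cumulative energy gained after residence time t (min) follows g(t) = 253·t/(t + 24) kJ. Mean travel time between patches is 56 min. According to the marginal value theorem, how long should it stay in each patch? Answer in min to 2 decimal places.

Optimal t* satisfies g'(t*) = g(t*)/(T + t*).
g'(t) = 253·24/(t + 24)². Setting 253·24/(t+24)² = 253t/[(t+24)(56+t)] gives 24(56+t) = t(t+24), so t² = 24×56 = 1344.
t* = √1344 = 36.66 min.

36.66 min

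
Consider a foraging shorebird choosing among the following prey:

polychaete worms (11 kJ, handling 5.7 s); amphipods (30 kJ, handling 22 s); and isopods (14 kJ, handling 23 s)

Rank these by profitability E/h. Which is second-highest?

Profitability E/h (kJ/s): polychaete worms = 11/5.7 = 1.93, amphipods = 30/22 = 1.36, isopods = 14/23 = 0.609.
Ranked: polychaete worms > amphipods > isopods.

amphipods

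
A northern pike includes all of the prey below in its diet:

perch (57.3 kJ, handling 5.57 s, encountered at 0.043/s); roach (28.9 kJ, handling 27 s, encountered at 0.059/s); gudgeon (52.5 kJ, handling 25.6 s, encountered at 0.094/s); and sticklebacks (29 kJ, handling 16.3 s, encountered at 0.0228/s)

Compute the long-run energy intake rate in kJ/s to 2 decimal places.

R = (0.043×57.3 + 0.059×28.9 + 0.094×52.5 + 0.0228×29) / (1 + 0.043×5.57 + 0.059×27 + 0.094×25.6 + 0.0228×16.3) = 9.765/5.611 = 1.741 kJ/s.

1.74 kJ/s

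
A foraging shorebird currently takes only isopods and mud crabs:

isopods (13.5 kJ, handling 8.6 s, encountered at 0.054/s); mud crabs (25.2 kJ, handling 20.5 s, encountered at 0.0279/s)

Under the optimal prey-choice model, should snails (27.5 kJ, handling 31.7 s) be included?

Yes

Intake rate on the current diet: R = (0.054×13.5 + 0.0279×25.2) / (1 + 0.054×8.6 + 0.0279×20.5) = 1.432/2.036 = 0.7033 kJ/s.
Profitability of snails: 27.5/31.7 = 0.8675 kJ/s.
Since 0.8675 > R, including snails increases the long-run rate.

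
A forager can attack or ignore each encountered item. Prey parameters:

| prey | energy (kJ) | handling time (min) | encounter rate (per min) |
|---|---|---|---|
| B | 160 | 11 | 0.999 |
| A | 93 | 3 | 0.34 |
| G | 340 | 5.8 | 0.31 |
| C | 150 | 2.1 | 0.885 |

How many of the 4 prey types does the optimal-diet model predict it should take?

Rank by E/h (kJ/min): C 71.4, G 58.6, A 31, B 14.5. Include each in turn until the next type's E/h falls below the running intake rate.
Rate on top 1: 46.44. G: 58.6 > 46.44 → include.
Rate on top 2: 51.14. A: 31 < 51.14 → exclude; stop.
Optimal diet: C, G — 2 of 4 types.

2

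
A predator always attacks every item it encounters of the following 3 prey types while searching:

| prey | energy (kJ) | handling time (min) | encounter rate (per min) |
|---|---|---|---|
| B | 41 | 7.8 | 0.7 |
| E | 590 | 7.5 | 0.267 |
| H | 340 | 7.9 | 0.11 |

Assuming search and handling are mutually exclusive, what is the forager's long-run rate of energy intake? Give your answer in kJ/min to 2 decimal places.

Energy encountered per unit search time: 0.7×41 + 0.267×590 + 0.11×340 = 223.6 kJ/min.
Handling time per unit search time: 0.7×7.8 + 0.267×7.5 + 0.11×7.9 = 8.332.
Rate = 223.6/(1 + 8.332) = 23.97 kJ/min.

23.97 kJ/min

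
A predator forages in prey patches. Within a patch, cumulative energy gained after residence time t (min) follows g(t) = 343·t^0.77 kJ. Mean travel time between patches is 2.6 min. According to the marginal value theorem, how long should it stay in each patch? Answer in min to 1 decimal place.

8.7 min

By the marginal value theorem, leave when the instantaneous gain rate g'(t) equals the habitat-wide average g(t)/(T + t).
g'(t) = 0.77·343·t^-0.23. Setting 0.77·343·t^-0.23 = 343·t^0.77/(2.6+t) gives 0.77(2.6+t) = t, so 0.23·t = 0.77×2.6.
t* = 0.77×2.6/0.23 = 8.704 min.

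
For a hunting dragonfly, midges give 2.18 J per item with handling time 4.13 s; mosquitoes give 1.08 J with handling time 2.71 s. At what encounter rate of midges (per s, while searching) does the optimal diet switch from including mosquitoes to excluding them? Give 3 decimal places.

0.746 per s

At the threshold, the rate on midges alone equals the profitability of mosquitoes: λ·2.18/(1 + λ·4.13) = 1.08/2.71 = 0.3985.
Rearranging, λ(2.18 − 0.3985×4.13) = 0.3985, so λ = 0.3985/0.5341 = 0.7462 per s.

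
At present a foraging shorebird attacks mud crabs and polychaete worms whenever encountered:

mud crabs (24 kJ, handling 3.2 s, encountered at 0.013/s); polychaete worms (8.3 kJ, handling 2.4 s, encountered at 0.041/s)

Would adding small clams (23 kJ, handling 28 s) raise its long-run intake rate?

On mud crabs and polychaete worms alone, R = ΣλE/(1+Σλh) = 0.6523/1.14 = 0.5722 kJ/s.
Profitability of small clams: 23/28 = 0.8214 kJ/s.
0.8214 > 0.5722, so adding small clams raises the average — include it.

Yes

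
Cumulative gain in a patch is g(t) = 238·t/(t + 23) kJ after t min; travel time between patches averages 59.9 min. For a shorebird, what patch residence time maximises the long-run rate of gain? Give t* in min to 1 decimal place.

By the marginal value theorem, leave when the instantaneous gain rate g'(t) equals the habitat-wide average g(t)/(T + t).
g'(t) = 238·23/(t + 23)². Setting 238·23/(t+23)² = 238t/[(t+23)(59.9+t)] gives 23(59.9+t) = t(t+23), so t² = 23×59.9 = 1378.
t* = √1378 = 37.12 min.

37.1 min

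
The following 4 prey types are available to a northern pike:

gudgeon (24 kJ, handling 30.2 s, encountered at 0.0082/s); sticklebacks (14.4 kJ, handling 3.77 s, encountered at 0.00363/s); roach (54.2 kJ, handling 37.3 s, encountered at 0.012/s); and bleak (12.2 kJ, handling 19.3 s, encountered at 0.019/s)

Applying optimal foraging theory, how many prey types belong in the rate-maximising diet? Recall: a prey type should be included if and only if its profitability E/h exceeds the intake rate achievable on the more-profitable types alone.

Profitabilities (E/h, kJ/s): sticklebacks 3.82, roach 1.45, gudgeon 0.795, bleak 0.632. Add prey in this order while the next type's profitability exceeds the intake rate on those already taken.
Rate on top 1: 0.05157. roach: 1.45 > 0.05157 → include.
Rate on top 2: 0.4809. gudgeon: 0.795 > 0.4809 → include.
Rate on top 3: 0.5263. bleak: 0.632 > 0.5263 → include.
Optimal diet: sticklebacks, roach, gudgeon, bleak — 4 of 4 types.

4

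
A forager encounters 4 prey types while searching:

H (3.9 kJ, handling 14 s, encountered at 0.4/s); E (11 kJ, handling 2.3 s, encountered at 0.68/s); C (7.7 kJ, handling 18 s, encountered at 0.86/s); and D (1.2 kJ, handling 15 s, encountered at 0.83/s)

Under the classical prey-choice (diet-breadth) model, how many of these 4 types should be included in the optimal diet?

Rank by E/h (kJ/s): E 4.78, C 0.428, H 0.279, D 0.08. Include each in turn until the next type's E/h falls below the running intake rate.
Rate on top 1: 2.917. C: 0.428 < 2.917 → exclude; stop.
Optimal diet: E — 1 of 4 types.

1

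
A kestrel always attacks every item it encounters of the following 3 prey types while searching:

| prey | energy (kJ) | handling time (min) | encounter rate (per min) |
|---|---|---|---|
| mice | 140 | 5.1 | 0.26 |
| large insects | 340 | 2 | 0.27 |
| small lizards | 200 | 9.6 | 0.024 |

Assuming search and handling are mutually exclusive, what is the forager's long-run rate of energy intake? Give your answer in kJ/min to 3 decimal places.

42.953 kJ/min

Energy encountered per unit search time: 0.26×140 + 0.27×340 + 0.024×200 = 133 kJ/min.
Handling time per unit search time: 0.26×5.1 + 0.27×2 + 0.024×9.6 = 2.096.
Rate = 133/(1 + 2.096) = 42.95 kJ/min.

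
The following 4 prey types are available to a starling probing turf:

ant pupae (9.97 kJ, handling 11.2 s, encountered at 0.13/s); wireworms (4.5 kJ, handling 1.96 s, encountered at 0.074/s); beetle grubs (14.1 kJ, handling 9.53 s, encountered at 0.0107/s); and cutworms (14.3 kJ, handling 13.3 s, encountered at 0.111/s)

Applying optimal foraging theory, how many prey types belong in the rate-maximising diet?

4

Profitabilities (E/h, kJ/s): wireworms 2.3, beetle grubs 1.48, cutworms 1.08, ant pupae 0.89. Add prey in this order while the next type's profitability exceeds the intake rate on those already taken.
Rate on top 1: 0.2908. beetle grubs: 1.48 > 0.2908 → include.
Rate on top 2: 0.388. cutworms: 1.08 > 0.388 → include.
Rate on top 3: 0.7605. ant pupae: 0.89 > 0.7605 → include.
Optimal diet: wireworms, beetle grubs, cutworms, ant pupae — 4 of 4 types.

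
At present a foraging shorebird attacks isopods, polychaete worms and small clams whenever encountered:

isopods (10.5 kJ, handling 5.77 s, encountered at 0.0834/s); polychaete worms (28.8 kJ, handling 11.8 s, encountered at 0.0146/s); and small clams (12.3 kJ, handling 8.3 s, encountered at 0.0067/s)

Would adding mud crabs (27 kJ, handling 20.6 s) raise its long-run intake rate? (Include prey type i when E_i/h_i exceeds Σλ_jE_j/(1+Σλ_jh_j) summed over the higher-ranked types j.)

Yes

On isopods, polychaete worms and small clams alone, R = ΣλE/(1+Σλh) = 1.379/1.709 = 0.8066 kJ/s.
mud crabs: E/h = 27/20.6 = 1.311 kJ/s.
Since 1.311 > R, including mud crabs increases the long-run rate.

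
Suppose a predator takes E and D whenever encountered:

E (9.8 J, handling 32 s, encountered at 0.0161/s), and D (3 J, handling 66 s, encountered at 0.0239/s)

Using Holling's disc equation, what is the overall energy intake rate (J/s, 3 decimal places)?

0.074 J/s

Energy encountered per unit search time: 0.0161×9.8 + 0.0239×3 = 0.2295 J/s.
Handling time per unit search time: 0.0161×32 + 0.0239×66 = 2.093.
Rate = 0.2295/(1 + 2.093) = 0.0742 J/s.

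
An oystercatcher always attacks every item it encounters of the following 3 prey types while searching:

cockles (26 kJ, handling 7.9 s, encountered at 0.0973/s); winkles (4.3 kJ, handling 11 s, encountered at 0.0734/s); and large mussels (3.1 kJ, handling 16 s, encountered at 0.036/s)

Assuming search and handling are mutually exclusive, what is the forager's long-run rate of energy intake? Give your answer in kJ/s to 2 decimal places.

0.94 kJ/s

R = (0.0973×26 + 0.0734×4.3 + 0.036×3.1) / (1 + 0.0973×7.9 + 0.0734×11 + 0.036×16) = 2.957/3.152 = 0.9381 kJ/s.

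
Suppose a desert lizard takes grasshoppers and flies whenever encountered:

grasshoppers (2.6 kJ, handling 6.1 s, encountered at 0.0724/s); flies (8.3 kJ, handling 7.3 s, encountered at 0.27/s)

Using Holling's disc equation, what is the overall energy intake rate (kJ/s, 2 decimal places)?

R = (0.0724×2.6 + 0.27×8.3) / (1 + 0.0724×6.1 + 0.27×7.3) = 2.429/3.413 = 0.7118 kJ/s.

0.71 kJ/s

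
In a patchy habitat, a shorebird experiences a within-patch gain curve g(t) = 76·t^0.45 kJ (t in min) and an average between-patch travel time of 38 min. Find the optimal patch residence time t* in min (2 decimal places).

31.09 min

Maximise g(t)/(T+t): set derivative to zero → g'(t)(T+t) = g(t).
g'(t) = 0.45·76·t^-0.55. Setting 0.45·76·t^-0.55 = 76·t^0.45/(38+t) gives 0.45(38+t) = t, so 0.55·t = 0.45×38.
t* = 0.45×38/0.55 = 31.09 min.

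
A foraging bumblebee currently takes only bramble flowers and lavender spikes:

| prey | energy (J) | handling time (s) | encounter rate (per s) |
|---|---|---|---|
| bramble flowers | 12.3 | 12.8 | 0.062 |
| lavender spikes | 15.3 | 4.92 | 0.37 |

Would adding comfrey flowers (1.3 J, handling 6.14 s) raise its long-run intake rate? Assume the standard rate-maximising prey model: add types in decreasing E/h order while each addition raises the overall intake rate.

Intake rate on the current diet: R = (0.062×12.3 + 0.37×15.3) / (1 + 0.062×12.8 + 0.37×4.92) = 6.424/3.614 = 1.777 J/s.
Profitability of comfrey flowers: 1.3/6.14 = 0.2117 J/s.
0.2117 < 1.777, so adding comfrey flowers would lower the average — exclude it.

No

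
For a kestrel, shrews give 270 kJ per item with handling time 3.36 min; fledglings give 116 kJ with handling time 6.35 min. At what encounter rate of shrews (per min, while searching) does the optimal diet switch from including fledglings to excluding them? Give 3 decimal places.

The zero-one rule: include fledglings iff E₂/h₂ > λE₁/(1+λh₁). Equality gives the switch point.
λE₁h₂ = E₂ + λE₂h₁ ⇒ λ = E₂/(E₁h₂ − E₂h₁) = 116/(1714 − 389.8) = 0.08756 per min.

0.088 per min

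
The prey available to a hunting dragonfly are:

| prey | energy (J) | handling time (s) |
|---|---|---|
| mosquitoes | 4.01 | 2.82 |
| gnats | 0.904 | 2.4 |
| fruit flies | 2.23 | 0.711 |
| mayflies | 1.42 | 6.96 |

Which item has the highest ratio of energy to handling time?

fruit flies

In descending order of E/h:
fruit flies: 2.23/0.711 = 3.14 J/s
mosquitoes: 4.01/2.82 = 1.42 J/s
gnats: 0.904/2.4 = 0.377 J/s
mayflies: 1.42/6.96 = 0.204 J/s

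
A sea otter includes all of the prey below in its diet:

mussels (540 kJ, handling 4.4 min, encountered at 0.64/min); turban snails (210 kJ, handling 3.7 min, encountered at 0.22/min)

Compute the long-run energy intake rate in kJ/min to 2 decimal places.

Energy encountered per unit search time: 0.64×540 + 0.22×210 = 391.8 kJ/min.
Handling time per unit search time: 0.64×4.4 + 0.22×3.7 = 3.63.
Rate = 391.8/(1 + 3.63) = 84.62 kJ/min.

84.62 kJ/min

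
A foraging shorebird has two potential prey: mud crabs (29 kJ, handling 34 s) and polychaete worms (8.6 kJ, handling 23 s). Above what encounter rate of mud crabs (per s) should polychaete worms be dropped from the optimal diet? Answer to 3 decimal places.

0.023 per s

At the threshold, the rate on mud crabs alone equals the profitability of polychaete worms: λ·29/(1 + λ·34) = 8.6/23 = 0.3739.
Rearranging, λ(29 − 0.3739×34) = 0.3739, so λ = 0.3739/16.29 = 0.02296 per s.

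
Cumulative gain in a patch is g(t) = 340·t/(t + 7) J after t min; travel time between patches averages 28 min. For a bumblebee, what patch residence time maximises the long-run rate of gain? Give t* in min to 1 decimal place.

14.0 min

By the marginal value theorem, leave when the instantaneous gain rate g'(t) equals the habitat-wide average g(t)/(T + t).
g'(t) = 340·7/(t + 7)². Setting 340·7/(t+7)² = 340t/[(t+7)(28+t)] gives 7(28+t) = t(t+7), so t² = 7×28 = 196.
t* = √196 = 14 min.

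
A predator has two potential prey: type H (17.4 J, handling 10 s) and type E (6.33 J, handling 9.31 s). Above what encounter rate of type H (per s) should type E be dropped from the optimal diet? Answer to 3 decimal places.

0.064 per s

At the threshold, the rate on type H alone equals the profitability of type E: λ·17.4/(1 + λ·10) = 6.33/9.31 = 0.6799.
Rearranging, λ(17.4 − 0.6799×10) = 0.6799, so λ = 0.6799/10.6 = 0.06414 per s.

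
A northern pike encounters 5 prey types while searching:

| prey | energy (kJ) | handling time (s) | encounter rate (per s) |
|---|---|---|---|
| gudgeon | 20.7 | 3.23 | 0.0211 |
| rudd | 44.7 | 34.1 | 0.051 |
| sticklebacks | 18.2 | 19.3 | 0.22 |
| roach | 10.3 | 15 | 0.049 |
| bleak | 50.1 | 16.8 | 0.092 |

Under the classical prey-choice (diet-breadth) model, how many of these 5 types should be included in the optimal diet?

E/h in descending order: gudgeon 6.41, bleak 2.98, rudd 1.31, sticklebacks 0.943, roach 0.687 kJ/s. The optimal diet is the largest prefix of this list for which every included type satisfies E_i/h_i > R on the types above it.
Rate on top 1: 0.4089. bleak: 2.98 > 0.4089 → include.
Rate on top 2: 1.931. rudd: 1.31 < 1.931 → exclude; stop.
Optimal diet: gudgeon, bleak — 2 of 5 types.

2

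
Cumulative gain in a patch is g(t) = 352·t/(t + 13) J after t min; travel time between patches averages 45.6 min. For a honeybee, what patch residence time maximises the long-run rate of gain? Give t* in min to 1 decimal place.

Optimal t* satisfies g'(t*) = g(t*)/(T + t*).
g'(t) = 352·13/(t + 13)². Setting 352·13/(t+13)² = 352t/[(t+13)(45.6+t)] gives 13(45.6+t) = t(t+13), so t² = 13×45.6 = 592.8.
t* = √592.8 = 24.35 min.

24.3 min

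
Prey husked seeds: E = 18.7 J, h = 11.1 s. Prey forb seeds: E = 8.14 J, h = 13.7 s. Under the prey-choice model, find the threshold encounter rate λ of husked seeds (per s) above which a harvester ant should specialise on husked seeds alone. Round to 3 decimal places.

Drop forb seeds once their profitability E₂/h₂ falls below the rate achievable on husked seeds alone: E₂/h₂ = λE₁/(1 + λh₁).
Solve for λ: λE₁h₂ = E₂(1 + λh₁) → λ(E₁h₂ − E₂h₁) = E₂ → λ = E₂/(E₁h₂ − E₂h₁).
λ = 8.14/(18.7×13.7 − 8.14×11.1) = 8.14/165.8 = 0.04908 per s.

0.049 per s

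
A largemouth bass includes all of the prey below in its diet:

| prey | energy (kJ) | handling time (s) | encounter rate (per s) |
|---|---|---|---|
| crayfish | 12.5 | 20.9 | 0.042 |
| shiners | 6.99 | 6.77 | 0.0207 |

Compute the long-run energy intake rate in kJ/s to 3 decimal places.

0.332 kJ/s

Energy encountered per unit search time: 0.042×12.5 + 0.0207×6.99 = 0.6697 kJ/s.
Handling time per unit search time: 0.042×20.9 + 0.0207×6.77 = 1.018.
Rate = 0.6697/(1 + 1.018) = 0.3319 kJ/s.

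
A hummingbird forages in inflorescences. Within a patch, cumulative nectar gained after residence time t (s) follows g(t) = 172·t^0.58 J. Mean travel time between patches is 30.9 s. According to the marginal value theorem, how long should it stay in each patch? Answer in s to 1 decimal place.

42.7 s

By the marginal value theorem, leave when the instantaneous gain rate g'(t) equals the habitat-wide average g(t)/(T + t).
g'(t) = 0.58·172·t^-0.42. Setting 0.58·172·t^-0.42 = 172·t^0.58/(30.9+t) gives 0.58(30.9+t) = t, so 0.42·t = 0.58×30.9.
t* = 0.58×30.9/0.42 = 42.67 s.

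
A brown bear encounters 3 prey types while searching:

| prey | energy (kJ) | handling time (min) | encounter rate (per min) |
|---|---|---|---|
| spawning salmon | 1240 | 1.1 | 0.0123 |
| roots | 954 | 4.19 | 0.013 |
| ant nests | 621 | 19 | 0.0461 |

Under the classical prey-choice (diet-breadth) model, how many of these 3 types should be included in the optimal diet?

3

Rank by E/h (kJ/min): spawning salmon 1.13e+03, roots 228, ant nests 32.7. Include each in turn until the next type's E/h falls below the running intake rate.
Rate on top 1: 15.05. roots: 228 > 15.05 → include.
Rate on top 2: 25.89. ant nests: 32.7 > 25.89 → include.
Optimal diet: spawning salmon, roots, ant nests — 3 of 3 types.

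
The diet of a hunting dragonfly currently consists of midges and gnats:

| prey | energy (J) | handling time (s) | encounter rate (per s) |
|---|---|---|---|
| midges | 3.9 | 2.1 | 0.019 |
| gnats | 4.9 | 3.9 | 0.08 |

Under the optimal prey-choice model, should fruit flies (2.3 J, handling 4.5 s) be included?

Yes

On midges and gnats alone, R = ΣλE/(1+Σλh) = 0.4661/1.352 = 0.3448 J/s.
Profitability of fruit flies: 2.3/4.5 = 0.5111 J/s.
Since 0.5111 > R, including fruit flies increases the long-run rate.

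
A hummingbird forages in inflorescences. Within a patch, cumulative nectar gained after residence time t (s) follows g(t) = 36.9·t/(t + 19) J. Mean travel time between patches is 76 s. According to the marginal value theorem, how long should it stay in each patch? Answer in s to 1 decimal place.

Maximise g(t)/(T+t): set derivative to zero → g'(t)(T+t) = g(t).
g'(t) = 36.9·19/(t + 19)². Setting 36.9·19/(t+19)² = 36.9t/[(t+19)(76+t)] gives 19(76+t) = t(t+19), so t² = 19×76 = 1444.
t* = √1444 = 38 s.

38.0 s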